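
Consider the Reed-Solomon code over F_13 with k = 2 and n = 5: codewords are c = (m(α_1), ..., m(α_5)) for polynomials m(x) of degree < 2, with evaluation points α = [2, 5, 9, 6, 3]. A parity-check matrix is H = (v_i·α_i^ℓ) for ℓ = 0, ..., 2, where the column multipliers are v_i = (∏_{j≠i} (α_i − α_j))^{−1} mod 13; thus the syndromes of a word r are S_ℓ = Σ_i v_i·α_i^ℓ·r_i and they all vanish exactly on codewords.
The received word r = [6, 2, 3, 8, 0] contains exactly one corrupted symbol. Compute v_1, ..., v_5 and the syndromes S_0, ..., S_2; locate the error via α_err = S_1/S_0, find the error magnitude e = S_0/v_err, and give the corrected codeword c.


S = (6, 4, 7), error at position 2, error magnitude e = 1, c = [6, 1, 3, 8, 0].

Step 1: column multipliers v_i = (∏_{j≠i}(α_i − α_j))^{−1} mod 13.
  i = 1 (α = 2): (2−5)(2−9)(2−6)(2−3) = (−3)·(−7)·(−4)·(−1) = 84 ≡ 6, so v_1 = 6^{−1} = 11 (mod 13).
  i = 2 (α = 5): (5−2)(5−9)(5−6)(5−3) = 3·(−4)·(−1)·2 = 24 ≡ 11, so v_2 = 11^{−1} = 6 (mod 13).
  i = 3 (α = 9): (9−2)(9−5)(9−6)(9−3) = 7·4·3·6 = 504 ≡ 10, so v_3 = 10^{−1} = 4 (mod 13).
  i = 4 (α = 6): (6−2)(6−5)(6−9)(6−3) = 4·1·(−3)·3 = −36 ≡ 3, so v_4 = 3^{−1} = 9 (mod 13).
  i = 5 (α = 3): (3−2)(3−5)(3−9)(3−6) = 1·(−2)·(−6)·(−3) = −36 ≡ 3, so v_5 = 3^{−1} = 9 (mod 13).
  v = [11, 6, 4, 9, 9].
Step 2: syndromes of r = [6, 2, 3, 8, 0] (all sums mod 13).
  S_0 = Σ v_i r_i = 11·6 + 6·2 + 4·3 + 9·8 + 9·0 = 162 ≡ 6.
  S_1 = Σ v_i α_i r_i = 11·2·6 + 6·5·2 + 4·9·3 + 9·6·8 + 9·3·0 = 732 ≡ 4.
  α_i^2 mod 13 = [4, 12, 3, 10, 9].
  S_2 = Σ v_i α_i^2 r_i = 11·4·6 + 6·12·2 + 4·3·3 + 9·10·8 + 9·9·0 = 1164 ≡ 7.
  S = (6, 4, 7) ≠ 0, so r is not a codeword (an error is present).
Step 3: locate the error. For a single error e at position i, S_ℓ = v_i·e·α_i^ℓ, so α_err = S_1/S_0.
  S_0^{−1} = 6^{−1} = 11 (mod 13), so α_err = 4·11 = 44 ≡ 5 = α_2. Error position i = 2.
  Consistency check: S_2/S_1 = 7·10 = 70 ≡ 5 = α_err ✓ (single-error assumption holds).
Step 4: error magnitude e = S_0/v_2 = S_0·∏_{j≠2}(α_2 − α_j) = 6·11 = 66 ≡ 1 (mod 13).
Step 5: correct position 2: c_2 = r_2 − e = 2 − 1 ≡ 1 (mod 13). Hence c = [6, 1, 3, 8, 0].
  Check: interpolating c through the α_i gives m(x) = 5 + 7·x (degree < 2) with m(α_i) = c_i for every i, so c is indeed a codeword.


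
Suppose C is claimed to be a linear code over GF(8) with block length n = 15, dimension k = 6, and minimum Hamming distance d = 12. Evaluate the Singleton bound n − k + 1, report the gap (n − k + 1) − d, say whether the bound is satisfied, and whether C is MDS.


Singleton RHS = n − k + 1 = 10, slack = -2, bound violated (no such code; not MDS).

Singleton bound: d ≤ n − k + 1.
Here n = 15, k = 6, so n − k + 1 = 10.
Given d = 12, check d ≤ 10: NO.
Slack = (n − k + 1) − d = -2.
The slack is negative: d = 12 exceeds n − k + 1 = 10 by 2, so the Singleton bound is violated and no linear [15, 6, 12]_8 code can exist. In particular it is not MDS (MDS requires d = n − k + 1 exactly).
Description: the claimed parameters are [15, 6, 12]_8; such a code would be impossible (violates the Singleton bound).


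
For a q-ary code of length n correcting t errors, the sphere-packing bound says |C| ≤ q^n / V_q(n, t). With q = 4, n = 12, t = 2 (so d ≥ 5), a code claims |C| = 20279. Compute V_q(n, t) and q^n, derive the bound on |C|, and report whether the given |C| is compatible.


V_q(n, t) = 631, q^n = 16777216, Hamming bound = 26588, |C| = 20279 ≤ bound (satisfied).

Step 1: Compute V_q(n, t) = Σ_{j=0}^2 C(n, j) (q−1)^j.
  j = 0: C(12,0)·(3)^0 = 1·1 = 1.
  j = 1: C(12,1)·(3)^1 = 12·3 = 36.
  j = 2: C(12,2)·(3)^2 = 66·9 = 594.
  V_q(n, t) = 1 + 36 + 594 = 631.
Step 2: q^n = 4^12 = 16777216.
Step 3: Hamming bound ⌊q^n / V_q(n,t)⌋ = ⌊16777216/631⌋ = 26588.
Step 4: Compare |C| = 20279 to 26588: satisfied.
The claimed |C| lies below the Hamming bound.


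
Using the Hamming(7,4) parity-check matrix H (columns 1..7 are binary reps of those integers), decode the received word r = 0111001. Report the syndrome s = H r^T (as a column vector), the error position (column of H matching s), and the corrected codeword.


s = (0, 1, 0)^T, error position = 2, corrected codeword c = 0011001

Compute s = H r^T mod 2 one row at a time:
  s_1 = 1 + 0 + 0 + 1 = 2 ≡ 0 (mod 2).
  s_2 = 1 + 1 + 0 + 1 = 3 ≡ 1 (mod 2).
  s_3 = 0 + 1 + 0 + 1 = 2 ≡ 0 (mod 2).
s = (0, 1, 0)^T — this equals column 2 of H (binary 010), so error is at position 2.
Correct: flip bit 2 of r = 0111001 to get c = 0011001.


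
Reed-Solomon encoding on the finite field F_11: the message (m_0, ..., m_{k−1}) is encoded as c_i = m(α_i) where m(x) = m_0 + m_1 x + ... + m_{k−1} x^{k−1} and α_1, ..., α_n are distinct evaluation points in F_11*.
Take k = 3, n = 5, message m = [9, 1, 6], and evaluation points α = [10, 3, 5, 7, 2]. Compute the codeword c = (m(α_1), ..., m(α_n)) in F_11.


c = [3, 0, 10, 2, 2]

Message polynomial: m(x) = 9 + 1·x + 6·x^2 (mod 11).
For each evaluation point α_i, compute m(α_i) mod 11:
  α_1 = 10: Horner steps 6 → 6 → 3, so m(10) = 3.
  α_2 = 3: Horner steps 6 → 8 → 0, so m(3) = 0.
  α_3 = 5: Horner steps 6 → 9 → 10, so m(5) = 10.
  α_4 = 7: Horner steps 6 → 10 → 2, so m(7) = 2.
  α_5 = 2: Horner steps 6 → 2 → 2, so m(2) = 2.
Codeword c = [3, 0, 10, 2, 2] ∈ F_11^5.


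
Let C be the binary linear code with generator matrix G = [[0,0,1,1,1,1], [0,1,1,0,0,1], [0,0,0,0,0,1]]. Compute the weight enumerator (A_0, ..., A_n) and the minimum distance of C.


Weight distribution: A_0 = 1, A_1 = 1, A_2 = 1, A_3 = 3, A_4 = 2. Minimum distance d = 1.

Enumerate all 2^3 = 8 messages m ∈ F_2^3.
For each, compute codeword c = mG in F_2^6, then tally its weight.
  m = 000 → c = 000000, weight = 0.
  m = 100 → c = 001111, weight = 4.
  m = 010 → c = 011001, weight = 3.
  m = 110 → c = 010110, weight = 3.
  m = 001 → c = 000001, weight = 1.
  m = 101 → c = 001110, weight = 3.
  m = 011 → c = 011000, weight = 2.
  m = 111 → c = 010111, weight = 4.
Tally weights:
  weight 0: 1 codewords.
  weight 1: 1 codewords.
  weight 2: 1 codewords.
  weight 3: 3 codewords.
  weight 4: 2 codewords.
Minimum distance d = smallest w > 0 with A_w > 0 = 1.
Sanity: Σ A_w = 8 = 2^3 = 8 ✓.


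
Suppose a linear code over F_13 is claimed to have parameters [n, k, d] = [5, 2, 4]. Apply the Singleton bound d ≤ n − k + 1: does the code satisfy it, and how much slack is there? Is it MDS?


Singleton RHS = n − k + 1 = 4, slack = 0, bound satisfied, MDS.

Singleton bound: d ≤ n − k + 1.
Here n = 5, k = 2, so n − k + 1 = 4.
Given d = 4, check d ≤ 4: YES.
Slack = (n − k + 1) − d = 0.
The code is MDS (slack = 0).
Description: the claimed parameters are [5, 2, 4]_13; such a code would be MDS (meets Singleton bound).


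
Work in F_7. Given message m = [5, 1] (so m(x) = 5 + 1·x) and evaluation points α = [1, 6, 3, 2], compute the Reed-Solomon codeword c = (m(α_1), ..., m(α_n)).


c = [6, 4, 1, 0]

Message polynomial: m(x) = 5 + 1·x (mod 7).
For each evaluation point α_i, compute m(α_i) mod 7:
  α_1 = 1: Horner steps 1 → 6, so m(1) = 6.
  α_2 = 6: Horner steps 1 → 4, so m(6) = 4.
  α_3 = 3: Horner steps 1 → 1, so m(3) = 1.
  α_4 = 2: Horner steps 1 → 0, so m(2) = 0.
Codeword c = [6, 4, 1, 0] ∈ F_7^4.


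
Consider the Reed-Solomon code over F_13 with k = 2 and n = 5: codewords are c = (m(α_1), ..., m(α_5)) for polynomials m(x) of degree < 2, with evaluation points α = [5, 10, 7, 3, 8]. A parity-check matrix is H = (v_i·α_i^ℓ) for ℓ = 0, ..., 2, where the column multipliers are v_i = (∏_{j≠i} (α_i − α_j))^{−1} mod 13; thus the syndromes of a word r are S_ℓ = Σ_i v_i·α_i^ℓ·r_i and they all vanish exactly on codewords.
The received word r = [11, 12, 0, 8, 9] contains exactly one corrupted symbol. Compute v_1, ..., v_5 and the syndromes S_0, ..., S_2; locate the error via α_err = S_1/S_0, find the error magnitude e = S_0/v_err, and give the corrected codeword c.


S = (7, 10, 5), error at position 3, error magnitude e = 12, c = [11, 12, 1, 8, 9].

Step 1: column multipliers v_i = (∏_{j≠i}(α_i − α_j))^{−1} mod 13.
  i = 1 (α = 5): (5−10)(5−7)(5−3)(5−8) = (−5)·(−2)·2·(−3) = −60 ≡ 5, so v_1 = 5^{−1} = 8 (mod 13).
  i = 2 (α = 10): (10−5)(10−7)(10−3)(10−8) = 5·3·7·2 = 210 ≡ 2, so v_2 = 2^{−1} = 7 (mod 13).
  i = 3 (α = 7): (7−5)(7−10)(7−3)(7−8) = 2·(−3)·4·(−1) = 24 ≡ 11, so v_3 = 11^{−1} = 6 (mod 13).
  i = 4 (α = 3): (3−5)(3−10)(3−7)(3−8) = (−2)·(−7)·(−4)·(−5) = 280 ≡ 7, so v_4 = 7^{−1} = 2 (mod 13).
  i = 5 (α = 8): (8−5)(8−10)(8−7)(8−3) = 3·(−2)·1·5 = −30 ≡ 9, so v_5 = 9^{−1} = 3 (mod 13).
  v = [8, 7, 6, 2, 3].
Step 2: syndromes of r = [11, 12, 0, 8, 9] (all sums mod 13).
  S_0 = Σ v_i r_i = 8·11 + 7·12 + 6·0 + 2·8 + 3·9 = 215 ≡ 7.
  S_1 = Σ v_i α_i r_i = 8·5·11 + 7·10·12 + 6·7·0 + 2·3·8 + 3·8·9 = 1544 ≡ 10.
  α_i^2 mod 13 = [12, 9, 10, 9, 12].
  S_2 = Σ v_i α_i^2 r_i = 8·12·11 + 7·9·12 + 6·10·0 + 2·9·8 + 3·12·9 = 2280 ≡ 5.
  S = (7, 10, 5) ≠ 0, so r is not a codeword (an error is present).
Step 3: locate the error. For a single error e at position i, S_ℓ = v_i·e·α_i^ℓ, so α_err = S_1/S_0.
  S_0^{−1} = 7^{−1} = 2 (mod 13), so α_err = 10·2 = 20 ≡ 7 = α_3. Error position i = 3.
  Consistency check: S_2/S_1 = 5·4 = 20 ≡ 7 = α_err ✓ (single-error assumption holds).
Step 4: error magnitude e = S_0/v_3 = S_0·∏_{j≠3}(α_3 − α_j) = 7·11 = 77 ≡ 12 (mod 13).
Step 5: correct position 3: c_3 = r_3 − e = 0 − 12 ≡ 1 (mod 13). Hence c = [11, 12, 1, 8, 9].
  Check: interpolating c through the α_i gives m(x) = 10 + 8·x (degree < 2) with m(α_i) = c_i for every i, so c is indeed a codeword.


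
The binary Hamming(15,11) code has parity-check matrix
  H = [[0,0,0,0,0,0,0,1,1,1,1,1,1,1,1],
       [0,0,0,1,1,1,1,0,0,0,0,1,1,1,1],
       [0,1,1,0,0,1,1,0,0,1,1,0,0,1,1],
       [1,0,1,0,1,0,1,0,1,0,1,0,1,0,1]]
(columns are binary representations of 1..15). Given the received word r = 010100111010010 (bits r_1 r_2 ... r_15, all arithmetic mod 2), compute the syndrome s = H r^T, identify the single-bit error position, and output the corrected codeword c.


s = (0, 1, 0, 1)^T, error position = 5, corrected codeword c = 010110111010010

Compute s = H r^T mod 2 one row at a time:
  s_1 = 1 + 1 + 0 + 1 + 0 + 0 + 1 + 0 = 4 ≡ 0 (mod 2).
  s_2 = 1 + 0 + 0 + 1 + 0 + 0 + 1 + 0 = 3 ≡ 1 (mod 2).
  s_3 = 1 + 0 + 0 + 1 + 0 + 1 + 1 + 0 = 4 ≡ 0 (mod 2).
  s_4 = 0 + 0 + 0 + 1 + 1 + 1 + 0 + 0 = 3 ≡ 1 (mod 2).
s = (0, 1, 0, 1)^T — this equals column 5 of H (binary 0101), so error is at position 5.
Correct: flip bit 5 of r = 010100111010010 to get c = 010110111010010.


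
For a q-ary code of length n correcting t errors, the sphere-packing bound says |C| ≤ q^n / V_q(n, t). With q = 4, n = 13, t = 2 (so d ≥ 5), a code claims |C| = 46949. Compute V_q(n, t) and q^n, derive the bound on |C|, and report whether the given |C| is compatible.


V_q(n, t) = 742, q^n = 67108864, Hamming bound = 90443, |C| = 46949 ≤ bound (satisfied).

Step 1: Compute V_q(n, t) = Σ_{j=0}^2 C(n, j) (q−1)^j.
  j = 0: C(13,0)·(3)^0 = 1·1 = 1.
  j = 1: C(13,1)·(3)^1 = 13·3 = 39.
  j = 2: C(13,2)·(3)^2 = 78·9 = 702.
  V_q(n, t) = 1 + 39 + 702 = 742.
Step 2: q^n = 4^13 = 67108864.
Step 3: Hamming bound ⌊q^n / V_q(n,t)⌋ = ⌊67108864/742⌋ = 90443.
Step 4: Compare |C| = 46949 to 90443: satisfied.
The claimed |C| lies below the Hamming bound.


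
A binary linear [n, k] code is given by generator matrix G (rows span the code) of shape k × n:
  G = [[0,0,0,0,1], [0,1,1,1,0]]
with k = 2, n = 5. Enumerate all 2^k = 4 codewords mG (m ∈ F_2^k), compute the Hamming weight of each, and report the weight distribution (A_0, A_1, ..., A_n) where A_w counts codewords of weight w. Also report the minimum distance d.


Weight distribution: A_0 = 1, A_1 = 1, A_3 = 1, A_4 = 1. Minimum distance d = 1.

Enumerate all 2^2 = 4 messages m ∈ F_2^2.
For each, compute codeword c = mG in F_2^5, then tally its weight.
  m = 00 → c = 00000, weight = 0.
  m = 10 → c = 00001, weight = 1.
  m = 01 → c = 01110, weight = 3.
  m = 11 → c = 01111, weight = 4.
Tally weights:
  weight 0: 1 codewords.
  weight 1: 1 codewords.
  weight 3: 1 codewords.
  weight 4: 1 codewords.
Minimum distance d = smallest w > 0 with A_w > 0 = 1.
Sanity: Σ A_w = 4 = 2^2 = 4 ✓.


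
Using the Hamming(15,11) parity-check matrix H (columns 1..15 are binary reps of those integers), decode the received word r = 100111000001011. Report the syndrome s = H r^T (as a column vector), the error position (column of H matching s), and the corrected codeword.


s = (1, 0, 1, 1)^T, error position = 11, corrected codeword c = 100111000011011

Compute s = H r^T mod 2 one row at a time:
  s_1 = 0 + 0 + 0 + 0 + 1 + 0 + 1 + 1 = 3 ≡ 1 (mod 2).
  s_2 = 1 + 1 + 1 + 0 + 1 + 0 + 1 + 1 = 6 ≡ 0 (mod 2).
  s_3 = 0 + 0 + 1 + 0 + 0 + 0 + 1 + 1 = 3 ≡ 1 (mod 2).
  s_4 = 1 + 0 + 1 + 0 + 0 + 0 + 0 + 1 = 3 ≡ 1 (mod 2).
s = (1, 0, 1, 1)^T — this equals column 11 of H (binary 1011), so error is at position 11.
Correct: flip bit 11 of r = 100111000001011 to get c = 100111000011011.


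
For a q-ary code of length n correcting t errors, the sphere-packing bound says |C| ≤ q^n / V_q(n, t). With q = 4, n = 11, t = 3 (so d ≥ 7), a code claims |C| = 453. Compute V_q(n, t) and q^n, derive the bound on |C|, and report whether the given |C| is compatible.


V_q(n, t) = 4984, q^n = 4194304, Hamming bound = 841, |C| = 453 ≤ bound (satisfied).

Step 1: Compute V_q(n, t) = Σ_{j=0}^3 C(n, j) (q−1)^j.
  j = 0: C(11,0)·(3)^0 = 1·1 = 1.
  j = 1: C(11,1)·(3)^1 = 11·3 = 33.
  j = 2: C(11,2)·(3)^2 = 55·9 = 495.
  j = 3: C(11,3)·(3)^3 = 165·27 = 4455.
  V_q(n, t) = 1 + 33 + 495 + 4455 = 4984.
Step 2: q^n = 4^11 = 4194304.
Step 3: Hamming bound ⌊q^n / V_q(n,t)⌋ = ⌊4194304/4984⌋ = 841.
Step 4: Compare |C| = 453 to 841: satisfied.
The claimed |C| lies below the Hamming bound.


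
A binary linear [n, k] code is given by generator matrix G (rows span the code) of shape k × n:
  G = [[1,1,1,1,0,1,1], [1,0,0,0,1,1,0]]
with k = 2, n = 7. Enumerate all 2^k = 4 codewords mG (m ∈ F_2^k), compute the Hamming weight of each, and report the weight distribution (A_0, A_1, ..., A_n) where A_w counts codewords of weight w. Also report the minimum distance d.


Weight distribution: A_0 = 1, A_3 = 1, A_5 = 1, A_6 = 1. Minimum distance d = 3.

Enumerate all 2^2 = 4 messages m ∈ F_2^2.
For each, compute codeword c = mG in F_2^7, then tally its weight.
  m = 00 → c = 0000000, weight = 0.
  m = 10 → c = 1111011, weight = 6.
  m = 01 → c = 1000110, weight = 3.
  m = 11 → c = 0111101, weight = 5.
Tally weights:
  weight 0: 1 codewords.
  weight 3: 1 codewords.
  weight 5: 1 codewords.
  weight 6: 1 codewords.
Minimum distance d = smallest w > 0 with A_w > 0 = 3.
Sanity: Σ A_w = 4 = 2^2 = 4 ✓.


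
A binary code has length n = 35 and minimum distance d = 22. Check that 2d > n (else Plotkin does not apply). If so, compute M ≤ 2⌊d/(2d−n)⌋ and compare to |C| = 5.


Plotkin bound M ≤ 4; given |C| = 5 > bound (violated).

Check applicability: 2d = 44, n = 35.
2d − n = 9 > 0, so Plotkin applies.
Compute d/(2d−n) = 22/9 ≈ 2.4444.
⌊d/(2d−n)⌋ = 2.
Plotkin bound: M ≤ 2·2 = 4.
Given |C| = 5, check: VIOLATED.
This |C| is above the Plotkin bound, so no binary code with n = 35, d = 22 and 5 codewords exists.


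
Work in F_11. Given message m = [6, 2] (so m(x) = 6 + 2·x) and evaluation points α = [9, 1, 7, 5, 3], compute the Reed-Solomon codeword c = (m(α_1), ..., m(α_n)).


c = [2, 8, 9, 5, 1]

Message polynomial: m(x) = 6 + 2·x (mod 11).
For each evaluation point α_i, compute m(α_i) mod 11:
  α_1 = 9: Horner steps 2 → 2, so m(9) = 2.
  α_2 = 1: Horner steps 2 → 8, so m(1) = 8.
  α_3 = 7: Horner steps 2 → 9, so m(7) = 9.
  α_4 = 5: Horner steps 2 → 5, so m(5) = 5.
  α_5 = 3: Horner steps 2 → 1, so m(3) = 1.
Codeword c = [2, 8, 9, 5, 1] ∈ F_11^5.


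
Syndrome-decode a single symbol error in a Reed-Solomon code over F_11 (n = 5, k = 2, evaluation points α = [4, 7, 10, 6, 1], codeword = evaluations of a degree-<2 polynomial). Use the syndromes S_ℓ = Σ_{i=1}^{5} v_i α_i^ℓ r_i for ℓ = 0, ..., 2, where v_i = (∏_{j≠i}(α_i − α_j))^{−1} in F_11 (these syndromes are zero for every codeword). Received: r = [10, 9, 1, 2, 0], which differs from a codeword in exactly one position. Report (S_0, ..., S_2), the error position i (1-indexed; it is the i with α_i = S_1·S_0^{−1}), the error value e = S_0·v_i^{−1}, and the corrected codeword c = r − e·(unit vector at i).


S = (7, 4, 7), error at position 3, error magnitude e = 4, c = [10, 9, 8, 2, 0].

Step 1: column multipliers v_i = (∏_{j≠i}(α_i − α_j))^{−1} mod 11.
  i = 1 (α = 4): (4−7)(4−10)(4−6)(4−1) = (−3)·(−6)·(−2)·3 = −108 ≡ 2, so v_1 = 2^{−1} = 6 (mod 11).
  i = 2 (α = 7): (7−4)(7−10)(7−6)(7−1) = 3·(−3)·1·6 = −54 ≡ 1, so v_2 = 1^{−1} = 1 (mod 11).
  i = 3 (α = 10): (10−4)(10−7)(10−6)(10−1) = 6·3·4·9 = 648 ≡ 10, so v_3 = 10^{−1} = 10 (mod 11).
  i = 4 (α = 6): (6−4)(6−7)(6−10)(6−1) = 2·(−1)·(−4)·5 = 40 ≡ 7, so v_4 = 7^{−1} = 8 (mod 11).
  i = 5 (α = 1): (1−4)(1−7)(1−10)(1−6) = (−3)·(−6)·(−9)·(−5) = 810 ≡ 7, so v_5 = 7^{−1} = 8 (mod 11).
  v = [6, 1, 10, 8, 8].
Step 2: syndromes of r = [10, 9, 1, 2, 0] (all sums mod 11).
  S_0 = Σ v_i r_i = 6·10 + 1·9 + 10·1 + 8·2 + 8·0 = 95 ≡ 7.
  S_1 = Σ v_i α_i r_i = 6·4·10 + 1·7·9 + 10·10·1 + 8·6·2 + 8·1·0 = 499 ≡ 4.
  α_i^2 mod 11 = [5, 5, 1, 3, 1].
  S_2 = Σ v_i α_i^2 r_i = 6·5·10 + 1·5·9 + 10·1·1 + 8·3·2 + 8·1·0 = 403 ≡ 7.
  S = (7, 4, 7) ≠ 0, so r is not a codeword (an error is present).
Step 3: locate the error. For a single error e at position i, S_ℓ = v_i·e·α_i^ℓ, so α_err = S_1/S_0.
  S_0^{−1} = 7^{−1} = 8 (mod 11), so α_err = 4·8 = 32 ≡ 10 = α_3. Error position i = 3.
  Consistency check: S_2/S_1 = 7·3 = 21 ≡ 10 = α_err ✓ (single-error assumption holds).
Step 4: error magnitude e = S_0/v_3 = S_0·∏_{j≠3}(α_3 − α_j) = 7·10 = 70 ≡ 4 (mod 11).
Step 5: correct position 3: c_3 = r_3 − e = 1 − 4 ≡ 8 (mod 11). Hence c = [10, 9, 8, 2, 0].
  Check: interpolating c through the α_i gives m(x) = 4 + 7·x (degree < 2) with m(α_i) = c_i for every i, so c is indeed a codeword.


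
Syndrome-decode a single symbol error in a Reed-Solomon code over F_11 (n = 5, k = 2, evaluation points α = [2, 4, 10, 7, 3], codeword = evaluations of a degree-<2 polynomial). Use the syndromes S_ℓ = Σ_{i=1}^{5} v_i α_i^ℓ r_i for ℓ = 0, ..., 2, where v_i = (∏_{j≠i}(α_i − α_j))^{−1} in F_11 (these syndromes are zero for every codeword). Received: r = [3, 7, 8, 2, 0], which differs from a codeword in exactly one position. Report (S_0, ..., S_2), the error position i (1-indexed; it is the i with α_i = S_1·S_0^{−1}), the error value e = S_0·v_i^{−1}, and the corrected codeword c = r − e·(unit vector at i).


S = (10, 8, 2), error at position 5, error magnitude e = 6, c = [3, 7, 8, 2, 5].

Step 1: column multipliers v_i = (∏_{j≠i}(α_i − α_j))^{−1} mod 11.
  i = 1 (α = 2): (2−4)(2−10)(2−7)(2−3) = (−2)·(−8)·(−5)·(−1) = 80 ≡ 3, so v_1 = 3^{−1} = 4 (mod 11).
  i = 2 (α = 4): (4−2)(4−10)(4−7)(4−3) = 2·(−6)·(−3)·1 = 36 ≡ 3, so v_2 = 3^{−1} = 4 (mod 11).
  i = 3 (α = 10): (10−2)(10−4)(10−7)(10−3) = 8·6·3·7 = 1008 ≡ 7, so v_3 = 7^{−1} = 8 (mod 11).
  i = 4 (α = 7): (7−2)(7−4)(7−10)(7−3) = 5·3·(−3)·4 = −180 ≡ 7, so v_4 = 7^{−1} = 8 (mod 11).
  i = 5 (α = 3): (3−2)(3−4)(3−10)(3−7) = 1·(−1)·(−7)·(−4) = −28 ≡ 5, so v_5 = 5^{−1} = 9 (mod 11).
  v = [4, 4, 8, 8, 9].
Step 2: syndromes of r = [3, 7, 8, 2, 0] (all sums mod 11).
  S_0 = Σ v_i r_i = 4·3 + 4·7 + 8·8 + 8·2 + 9·0 = 120 ≡ 10.
  S_1 = Σ v_i α_i r_i = 4·2·3 + 4·4·7 + 8·10·8 + 8·7·2 + 9·3·0 = 888 ≡ 8.
  α_i^2 mod 11 = [4, 5, 1, 5, 9].
  S_2 = Σ v_i α_i^2 r_i = 4·4·3 + 4·5·7 + 8·1·8 + 8·5·2 + 9·9·0 = 332 ≡ 2.
  S = (10, 8, 2) ≠ 0, so r is not a codeword (an error is present).
Step 3: locate the error. For a single error e at position i, S_ℓ = v_i·e·α_i^ℓ, so α_err = S_1/S_0.
  S_0^{−1} = 10^{−1} = 10 (mod 11), so α_err = 8·10 = 80 ≡ 3 = α_5. Error position i = 5.
  Consistency check: S_2/S_1 = 2·7 = 14 ≡ 3 = α_err ✓ (single-error assumption holds).
Step 4: error magnitude e = S_0/v_5 = S_0·∏_{j≠5}(α_5 − α_j) = 10·5 = 50 ≡ 6 (mod 11).
Step 5: correct position 5: c_5 = r_5 − e = 0 − 6 ≡ 5 (mod 11). Hence c = [3, 7, 8, 2, 5].
  Check: interpolating c through the α_i gives m(x) = 10 + 2·x (degree < 2) with m(α_i) = c_i for every i, so c is indeed a codeword.


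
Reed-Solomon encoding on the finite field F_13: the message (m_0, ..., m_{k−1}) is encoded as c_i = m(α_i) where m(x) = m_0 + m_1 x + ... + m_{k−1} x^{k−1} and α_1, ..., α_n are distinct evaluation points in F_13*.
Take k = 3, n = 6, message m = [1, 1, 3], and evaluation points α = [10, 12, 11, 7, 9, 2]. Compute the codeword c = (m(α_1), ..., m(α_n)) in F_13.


c = [12, 3, 11, 12, 6, 2]

Message polynomial: m(x) = 1 + 1·x + 3·x^2 (mod 13).
For each evaluation point α_i, compute m(α_i) mod 13:
  α_1 = 10: Horner steps 3 → 5 → 12, so m(10) = 12.
  α_2 = 12: Horner steps 3 → 11 → 3, so m(12) = 3.
  α_3 = 11: Horner steps 3 → 8 → 11, so m(11) = 11.
  α_4 = 7: Horner steps 3 → 9 → 12, so m(7) = 12.
  α_5 = 9: Horner steps 3 → 2 → 6, so m(9) = 6.
  α_6 = 2: Horner steps 3 → 7 → 2, so m(2) = 2.
Codeword c = [12, 3, 11, 12, 6, 2] ∈ F_13^6.


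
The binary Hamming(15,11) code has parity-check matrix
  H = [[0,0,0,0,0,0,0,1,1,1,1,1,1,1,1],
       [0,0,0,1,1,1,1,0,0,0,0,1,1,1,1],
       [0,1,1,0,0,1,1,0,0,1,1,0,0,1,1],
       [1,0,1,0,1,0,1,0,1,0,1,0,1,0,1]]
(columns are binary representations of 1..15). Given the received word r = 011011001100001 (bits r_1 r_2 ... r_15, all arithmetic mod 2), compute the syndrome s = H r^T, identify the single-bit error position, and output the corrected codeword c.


s = (1, 1, 1, 0)^T, error position = 14, corrected codeword c = 011011001100011

Compute s = H r^T mod 2 one row at a time:
  s_1 = 0 + 1 + 1 + 0 + 0 + 0 + 0 + 1 = 3 ≡ 1 (mod 2).
  s_2 = 0 + 1 + 1 + 0 + 0 + 0 + 0 + 1 = 3 ≡ 1 (mod 2).
  s_3 = 1 + 1 + 1 + 0 + 1 + 0 + 0 + 1 = 5 ≡ 1 (mod 2).
  s_4 = 0 + 1 + 1 + 0 + 1 + 0 + 0 + 1 = 4 ≡ 0 (mod 2).
s = (1, 1, 1, 0)^T — this equals column 14 of H (binary 1110), so error is at position 14.
Correct: flip bit 14 of r = 011011001100001 to get c = 011011001100011.


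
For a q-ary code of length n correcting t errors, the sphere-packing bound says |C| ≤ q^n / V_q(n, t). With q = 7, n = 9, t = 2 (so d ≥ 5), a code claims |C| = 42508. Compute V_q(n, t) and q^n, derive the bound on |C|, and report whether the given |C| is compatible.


V_q(n, t) = 1351, q^n = 40353607, Hamming bound = 29869, |C| = 42508 > bound (violated).

Step 1: Compute V_q(n, t) = Σ_{j=0}^2 C(n, j) (q−1)^j.
  j = 0: C(9,0)·(6)^0 = 1·1 = 1.
  j = 1: C(9,1)·(6)^1 = 9·6 = 54.
  j = 2: C(9,2)·(6)^2 = 36·36 = 1296.
  V_q(n, t) = 1 + 54 + 1296 = 1351.
Step 2: q^n = 7^9 = 40353607.
Step 3: Hamming bound ⌊q^n / V_q(n,t)⌋ = ⌊40353607/1351⌋ = 29869.
Step 4: Compare |C| = 42508 to 29869: violated.
The claimed |C| lies above the Hamming bound, so no 7-ary code of length 9 with d ≥ 5 can have 42508 codewords.


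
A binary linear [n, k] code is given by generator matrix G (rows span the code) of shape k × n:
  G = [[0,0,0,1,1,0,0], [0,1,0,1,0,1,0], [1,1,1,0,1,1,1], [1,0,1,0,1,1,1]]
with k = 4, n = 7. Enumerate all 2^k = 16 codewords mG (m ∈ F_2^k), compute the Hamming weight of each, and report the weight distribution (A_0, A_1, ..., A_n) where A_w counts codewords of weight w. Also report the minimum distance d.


Weight distribution: A_0 = 1, A_1 = 1, A_2 = 3, A_3 = 4, A_4 = 1, A_5 = 3, A_6 = 3. Minimum distance d = 1.

Enumerate all 2^4 = 16 messages m ∈ F_2^4.
For each, compute codeword c = mG in F_2^7, then tally its weight.
  m = 0000 → c = 0000000, weight = 0.
  m = 1000 → c = 0001100, weight = 2.
  m = 0100 → c = 0101010, weight = 3.
  m = 1100 → c = 0100110, weight = 3.
  m = 0010 → c = 1110111, weight = 6.
  m = 1010 → c = 1111011, weight = 6.
  m = 0110 → c = 1011101, weight = 5.
  m = 1110 → c = 1010001, weight = 3.
  m = 0001 → c = 1010111, weight = 5.
  m = 1001 → c = 1011011, weight = 5.
  m = 0101 → c = 1111101, weight = 6.
  m = 1101 → c = 1110001, weight = 4.
  m = 0011 → c = 0100000, weight = 1.
  m = 1011 → c = 0101100, weight = 3.
  m = 0111 → c = 0001010, weight = 2.
  m = 1111 → c = 0000110, weight = 2.
Tally weights:
  weight 0: 1 codewords.
  weight 1: 1 codewords.
  weight 2: 3 codewords.
  weight 3: 4 codewords.
  weight 4: 1 codewords.
  weight 5: 3 codewords.
  weight 6: 3 codewords.
Minimum distance d = smallest w > 0 with A_w > 0 = 1.
Sanity: Σ A_w = 16 = 2^4 = 16 ✓.


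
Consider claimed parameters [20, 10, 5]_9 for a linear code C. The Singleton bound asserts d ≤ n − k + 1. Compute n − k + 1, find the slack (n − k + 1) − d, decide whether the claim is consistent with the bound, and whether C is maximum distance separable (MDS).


Singleton RHS = n − k + 1 = 11, slack = 6, bound satisfied, not MDS.

Singleton bound: d ≤ n − k + 1.
Here n = 20, k = 10, so n − k + 1 = 11.
Given d = 5, check d ≤ 11: YES.
Slack = (n − k + 1) − d = 6.
The code is NOT MDS (slack = 6 > 0).
Description: the claimed parameters are [20, 10, 5]_9; such a code would be non-MDS.


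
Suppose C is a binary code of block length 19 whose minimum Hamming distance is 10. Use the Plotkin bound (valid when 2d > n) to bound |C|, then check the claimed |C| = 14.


Plotkin bound M ≤ 20; given |C| = 14 ≤ bound (satisfied).

Check applicability: 2d = 20, n = 19.
2d − n = 1 > 0, so Plotkin applies.
Compute d/(2d−n) = 10/1 ≈ 10.0000.
⌊d/(2d−n)⌋ = 10.
Plotkin bound: M ≤ 2·10 = 20.
Given |C| = 14, check: satisfied.
This |C| is below the Plotkin bound.


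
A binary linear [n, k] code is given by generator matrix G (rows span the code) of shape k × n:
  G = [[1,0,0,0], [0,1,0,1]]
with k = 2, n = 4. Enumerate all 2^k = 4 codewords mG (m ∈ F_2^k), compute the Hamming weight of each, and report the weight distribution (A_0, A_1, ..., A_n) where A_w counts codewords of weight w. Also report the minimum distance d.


Weight distribution: A_0 = 1, A_1 = 1, A_2 = 1, A_3 = 1. Minimum distance d = 1.

Enumerate all 2^2 = 4 messages m ∈ F_2^2.
For each, compute codeword c = mG in F_2^4, then tally its weight.
  m = 00 → c = 0000, weight = 0.
  m = 10 → c = 1000, weight = 1.
  m = 01 → c = 0101, weight = 2.
  m = 11 → c = 1101, weight = 3.
Tally weights:
  weight 0: 1 codewords.
  weight 1: 1 codewords.
  weight 2: 1 codewords.
  weight 3: 1 codewords.
Minimum distance d = smallest w > 0 with A_w > 0 = 1.
Sanity: Σ A_w = 4 = 2^2 = 4 ✓.


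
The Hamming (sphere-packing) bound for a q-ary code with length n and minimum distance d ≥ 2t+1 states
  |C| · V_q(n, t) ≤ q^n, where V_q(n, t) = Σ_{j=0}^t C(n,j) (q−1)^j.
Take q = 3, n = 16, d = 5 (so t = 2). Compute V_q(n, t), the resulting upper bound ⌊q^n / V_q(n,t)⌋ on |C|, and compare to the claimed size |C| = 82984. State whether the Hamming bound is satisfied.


V_q(n, t) = 513, q^n = 43046721, Hamming bound = 83911, |C| = 82984 ≤ bound (satisfied).

Step 1: Compute V_q(n, t) = Σ_{j=0}^2 C(n, j) (q−1)^j.
  j = 0: C(16,0)·(2)^0 = 1·1 = 1.
  j = 1: C(16,1)·(2)^1 = 16·2 = 32.
  j = 2: C(16,2)·(2)^2 = 120·4 = 480.
  V_q(n, t) = 1 + 32 + 480 = 513.
Step 2: q^n = 3^16 = 43046721.
Step 3: Hamming bound ⌊q^n / V_q(n,t)⌋ = ⌊43046721/513⌋ = 83911.
Step 4: Compare |C| = 82984 to 83911: satisfied.
The claimed |C| lies below the Hamming bound.


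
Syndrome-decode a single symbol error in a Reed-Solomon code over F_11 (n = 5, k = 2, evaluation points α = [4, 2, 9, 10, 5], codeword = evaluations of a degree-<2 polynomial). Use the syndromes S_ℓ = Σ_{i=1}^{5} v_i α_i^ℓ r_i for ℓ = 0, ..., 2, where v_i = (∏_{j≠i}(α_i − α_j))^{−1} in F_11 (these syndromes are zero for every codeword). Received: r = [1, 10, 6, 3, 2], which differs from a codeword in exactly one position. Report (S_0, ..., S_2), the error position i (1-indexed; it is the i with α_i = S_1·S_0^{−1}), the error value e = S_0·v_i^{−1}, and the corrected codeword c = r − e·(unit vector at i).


S = (2, 9, 2), error at position 4, error magnitude e = 7, c = [1, 10, 6, 7, 2].

Step 1: column multipliers v_i = (∏_{j≠i}(α_i − α_j))^{−1} mod 11.
  i = 1 (α = 4): (4−2)(4−9)(4−10)(4−5) = 2·(−5)·(−6)·(−1) = −60 ≡ 6, so v_1 = 6^{−1} = 2 (mod 11).
  i = 2 (α = 2): (2−4)(2−9)(2−10)(2−5) = (−2)·(−7)·(−8)·(−3) = 336 ≡ 6, so v_2 = 6^{−1} = 2 (mod 11).
  i = 3 (α = 9): (9−4)(9−2)(9−10)(9−5) = 5·7·(−1)·4 = −140 ≡ 3, so v_3 = 3^{−1} = 4 (mod 11).
  i = 4 (α = 10): (10−4)(10−2)(10−9)(10−5) = 6·8·1·5 = 240 ≡ 9, so v_4 = 9^{−1} = 5 (mod 11).
  i = 5 (α = 5): (5−4)(5−2)(5−9)(5−10) = 1·3·(−4)·(−5) = 60 ≡ 5, so v_5 = 5^{−1} = 9 (mod 11).
  v = [2, 2, 4, 5, 9].
Step 2: syndromes of r = [1, 10, 6, 3, 2] (all sums mod 11).
  S_0 = Σ v_i r_i = 2·1 + 2·10 + 4·6 + 5·3 + 9·2 = 79 ≡ 2.
  S_1 = Σ v_i α_i r_i = 2·4·1 + 2·2·10 + 4·9·6 + 5·10·3 + 9·5·2 = 504 ≡ 9.
  α_i^2 mod 11 = [5, 4, 4, 1, 3].
  S_2 = Σ v_i α_i^2 r_i = 2·5·1 + 2·4·10 + 4·4·6 + 5·1·3 + 9·3·2 = 255 ≡ 2.
  S = (2, 9, 2) ≠ 0, so r is not a codeword (an error is present).
Step 3: locate the error. For a single error e at position i, S_ℓ = v_i·e·α_i^ℓ, so α_err = S_1/S_0.
  S_0^{−1} = 2^{−1} = 6 (mod 11), so α_err = 9·6 = 54 ≡ 10 = α_4. Error position i = 4.
  Consistency check: S_2/S_1 = 2·5 = 10 ≡ 10 = α_err ✓ (single-error assumption holds).
Step 4: error magnitude e = S_0/v_4 = S_0·∏_{j≠4}(α_4 − α_j) = 2·9 = 18 ≡ 7 (mod 11).
Step 5: correct position 4: c_4 = r_4 − e = 3 − 7 ≡ 7 (mod 11). Hence c = [1, 10, 6, 7, 2].
  Check: interpolating c through the α_i gives m(x) = 8 + 1·x (degree < 2) with m(α_i) = c_i for every i, so c is indeed a codeword.


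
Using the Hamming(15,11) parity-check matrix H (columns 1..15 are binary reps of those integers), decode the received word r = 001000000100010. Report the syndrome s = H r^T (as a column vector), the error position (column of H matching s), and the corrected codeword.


s = (0, 1, 1, 1)^T, error position = 7, corrected codeword c = 001000100100010

Compute s = H r^T mod 2 one row at a time:
  s_1 = 0 + 0 + 1 + 0 + 0 + 0 + 1 + 0 = 2 ≡ 0 (mod 2).
  s_2 = 0 + 0 + 0 + 0 + 0 + 0 + 1 + 0 = 1 ≡ 1 (mod 2).
  s_3 = 0 + 1 + 0 + 0 + 1 + 0 + 1 + 0 = 3 ≡ 1 (mod 2).
  s_4 = 0 + 1 + 0 + 0 + 0 + 0 + 0 + 0 = 1 ≡ 1 (mod 2).
s = (0, 1, 1, 1)^T — this equals column 7 of H (binary 0111), so error is at position 7.
Correct: flip bit 7 of r = 001000000100010 to get c = 001000100100010.


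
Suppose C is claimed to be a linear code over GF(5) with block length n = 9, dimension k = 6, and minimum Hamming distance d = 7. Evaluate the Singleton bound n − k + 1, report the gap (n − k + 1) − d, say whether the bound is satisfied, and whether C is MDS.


Singleton RHS = n − k + 1 = 4, slack = -3, bound violated (no such code; not MDS).

Singleton bound: d ≤ n − k + 1.
Here n = 9, k = 6, so n − k + 1 = 4.
Given d = 7, check d ≤ 4: NO.
Slack = (n − k + 1) − d = -3.
The slack is negative: d = 7 exceeds n − k + 1 = 4 by 3, so the Singleton bound is violated and no linear [9, 6, 7]_5 code can exist. In particular it is not MDS (MDS requires d = n − k + 1 exactly).
Description: the claimed parameters are [9, 6, 7]_5; such a code would be impossible (violates the Singleton bound).


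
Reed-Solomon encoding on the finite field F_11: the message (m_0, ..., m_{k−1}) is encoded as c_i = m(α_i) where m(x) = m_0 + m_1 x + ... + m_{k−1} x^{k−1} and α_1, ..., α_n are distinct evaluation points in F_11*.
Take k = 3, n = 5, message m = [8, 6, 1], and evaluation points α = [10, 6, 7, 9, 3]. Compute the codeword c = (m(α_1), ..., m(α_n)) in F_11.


c = [3, 3, 0, 0, 2]

Message polynomial: m(x) = 8 + 6·x + 1·x^2 (mod 11).
For each evaluation point α_i, compute m(α_i) mod 11:
  α_1 = 10: Horner steps 1 → 5 → 3, so m(10) = 3.
  α_2 = 6: Horner steps 1 → 1 → 3, so m(6) = 3.
  α_3 = 7: Horner steps 1 → 2 → 0, so m(7) = 0.
  α_4 = 9: Horner steps 1 → 4 → 0, so m(9) = 0.
  α_5 = 3: Horner steps 1 → 9 → 2, so m(3) = 2.
Codeword c = [3, 3, 0, 0, 2] ∈ F_11^5.


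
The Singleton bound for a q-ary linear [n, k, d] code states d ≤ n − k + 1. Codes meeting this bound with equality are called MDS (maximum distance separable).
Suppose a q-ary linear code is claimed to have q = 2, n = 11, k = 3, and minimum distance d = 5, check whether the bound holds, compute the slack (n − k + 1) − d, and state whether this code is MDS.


Singleton RHS = n − k + 1 = 9, slack = 4, bound satisfied, not MDS.

Singleton bound: d ≤ n − k + 1.
Here n = 11, k = 3, so n − k + 1 = 9.
Given d = 5, check d ≤ 9: YES.
Slack = (n − k + 1) − d = 4.
The code is NOT MDS (slack = 4 > 0).
Description: the claimed parameters are [11, 3, 5]_2; such a code would be non-MDS.


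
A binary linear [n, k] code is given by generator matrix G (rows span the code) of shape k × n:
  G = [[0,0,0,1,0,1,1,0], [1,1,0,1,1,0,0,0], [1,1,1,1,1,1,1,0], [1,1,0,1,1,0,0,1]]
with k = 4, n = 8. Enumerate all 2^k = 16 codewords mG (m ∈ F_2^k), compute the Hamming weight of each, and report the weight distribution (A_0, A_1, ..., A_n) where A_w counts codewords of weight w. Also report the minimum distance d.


Weight distribution: A_0 = 1, A_1 = 1, A_2 = 1, A_3 = 3, A_4 = 4, A_5 = 3, A_6 = 1, A_7 = 1, A_8 = 1. Minimum distance d = 1.

Enumerate all 2^4 = 16 messages m ∈ F_2^4.
For each, compute codeword c = mG in F_2^8, then tally its weight.
  m = 0000 → c = 00000000, weight = 0.
  m = 1000 → c = 00010110, weight = 3.
  m = 0100 → c = 11011000, weight = 4.
  m = 1100 → c = 11001110, weight = 5.
  m = 0010 → c = 11111110, weight = 7.
  m = 1010 → c = 11101000, weight = 4.
  m = 0110 → c = 00100110, weight = 3.
  m = 1110 → c = 00110000, weight = 2.
  m = 0001 → c = 11011001, weight = 5.
  m = 1001 → c = 11001111, weight = 6.
  m = 0101 → c = 00000001, weight = 1.
  m = 1101 → c = 00010111, weight = 4.
  m = 0011 → c = 00100111, weight = 4.
  m = 1011 → c = 00110001, weight = 3.
  m = 0111 → c = 11111111, weight = 8.
  m = 1111 → c = 11101001, weight = 5.
Tally weights:
  weight 0: 1 codewords.
  weight 1: 1 codewords.
  weight 2: 1 codewords.
  weight 3: 3 codewords.
  weight 4: 4 codewords.
  weight 5: 3 codewords.
  weight 6: 1 codewords.
  weight 7: 1 codewords.
  weight 8: 1 codewords.
Minimum distance d = smallest w > 0 with A_w > 0 = 1.
Sanity: Σ A_w = 16 = 2^4 = 16 ✓.


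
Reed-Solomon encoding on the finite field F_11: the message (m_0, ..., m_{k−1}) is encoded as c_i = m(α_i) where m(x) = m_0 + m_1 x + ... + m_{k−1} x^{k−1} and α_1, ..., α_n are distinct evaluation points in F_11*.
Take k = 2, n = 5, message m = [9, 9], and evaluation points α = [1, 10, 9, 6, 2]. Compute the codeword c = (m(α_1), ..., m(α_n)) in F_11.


c = [7, 0, 2, 8, 5]

Message polynomial: m(x) = 9 + 9·x (mod 11).
For each evaluation point α_i, compute m(α_i) mod 11:
  α_1 = 1: Horner steps 9 → 7, so m(1) = 7.
  α_2 = 10: Horner steps 9 → 0, so m(10) = 0.
  α_3 = 9: Horner steps 9 → 2, so m(9) = 2.
  α_4 = 6: Horner steps 9 → 8, so m(6) = 8.
  α_5 = 2: Horner steps 9 → 5, so m(2) = 5.
Codeword c = [7, 0, 2, 8, 5] ∈ F_11^5.


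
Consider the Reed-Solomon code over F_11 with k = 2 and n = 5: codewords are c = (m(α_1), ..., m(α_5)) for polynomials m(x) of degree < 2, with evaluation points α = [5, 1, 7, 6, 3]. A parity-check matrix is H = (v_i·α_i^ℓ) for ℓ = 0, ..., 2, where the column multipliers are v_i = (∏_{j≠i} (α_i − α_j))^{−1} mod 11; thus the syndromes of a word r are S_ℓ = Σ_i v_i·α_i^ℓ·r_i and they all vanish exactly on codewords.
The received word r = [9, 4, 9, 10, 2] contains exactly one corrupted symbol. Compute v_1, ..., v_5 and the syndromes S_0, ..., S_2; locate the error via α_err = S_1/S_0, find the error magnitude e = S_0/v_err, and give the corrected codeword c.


S = (4, 9, 1), error at position 1, error magnitude e = 9, c = [0, 4, 9, 10, 2].

Step 1: column multipliers v_i = (∏_{j≠i}(α_i − α_j))^{−1} mod 11.
  i = 1 (α = 5): (5−1)(5−7)(5−6)(5−3) = 4·(−2)·(−1)·2 = 16 ≡ 5, so v_1 = 5^{−1} = 9 (mod 11).
  i = 2 (α = 1): (1−5)(1−7)(1−6)(1−3) = (−4)·(−6)·(−5)·(−2) = 240 ≡ 9, so v_2 = 9^{−1} = 5 (mod 11).
  i = 3 (α = 7): (7−5)(7−1)(7−6)(7−3) = 2·6·1·4 = 48 ≡ 4, so v_3 = 4^{−1} = 3 (mod 11).
  i = 4 (α = 6): (6−5)(6−1)(6−7)(6−3) = 1·5·(−1)·3 = −15 ≡ 7, so v_4 = 7^{−1} = 8 (mod 11).
  i = 5 (α = 3): (3−5)(3−1)(3−7)(3−6) = (−2)·2·(−4)·(−3) = −48 ≡ 7, so v_5 = 7^{−1} = 8 (mod 11).
  v = [9, 5, 3, 8, 8].
Step 2: syndromes of r = [9, 4, 9, 10, 2] (all sums mod 11).
  S_0 = Σ v_i r_i = 9·9 + 5·4 + 3·9 + 8·10 + 8·2 = 224 ≡ 4.
  S_1 = Σ v_i α_i r_i = 9·5·9 + 5·1·4 + 3·7·9 + 8·6·10 + 8·3·2 = 1142 ≡ 9.
  α_i^2 mod 11 = [3, 1, 5, 3, 9].
  S_2 = Σ v_i α_i^2 r_i = 9·3·9 + 5·1·4 + 3·5·9 + 8·3·10 + 8·9·2 = 782 ≡ 1.
  S = (4, 9, 1) ≠ 0, so r is not a codeword (an error is present).
Step 3: locate the error. For a single error e at position i, S_ℓ = v_i·e·α_i^ℓ, so α_err = S_1/S_0.
  S_0^{−1} = 4^{−1} = 3 (mod 11), so α_err = 9·3 = 27 ≡ 5 = α_1. Error position i = 1.
  Consistency check: S_2/S_1 = 1·5 = 5 ≡ 5 = α_err ✓ (single-error assumption holds).
Step 4: error magnitude e = S_0/v_1 = S_0·∏_{j≠1}(α_1 − α_j) = 4·5 = 20 ≡ 9 (mod 11).
Step 5: correct position 1: c_1 = r_1 − e = 9 − 9 ≡ 0 (mod 11). Hence c = [0, 4, 9, 10, 2].
  Check: interpolating c through the α_i gives m(x) = 5 + 10·x (degree < 2) with m(α_i) = c_i for every i, so c is indeed a codeword.


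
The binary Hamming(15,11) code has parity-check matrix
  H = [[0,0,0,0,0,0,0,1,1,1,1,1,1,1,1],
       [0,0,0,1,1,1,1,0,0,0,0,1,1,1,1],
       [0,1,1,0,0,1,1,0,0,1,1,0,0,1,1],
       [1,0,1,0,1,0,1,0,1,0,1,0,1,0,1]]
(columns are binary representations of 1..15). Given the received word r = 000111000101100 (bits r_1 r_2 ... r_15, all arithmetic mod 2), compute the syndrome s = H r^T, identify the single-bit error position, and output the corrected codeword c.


s = (1, 1, 0, 0)^T, error position = 12, corrected codeword c = 000111000100100

Compute s = H r^T mod 2 one row at a time:
  s_1 = 0 + 0 + 1 + 0 + 1 + 1 + 0 + 0 = 3 ≡ 1 (mod 2).
  s_2 = 1 + 1 + 1 + 0 + 1 + 1 + 0 + 0 = 5 ≡ 1 (mod 2).
  s_3 = 0 + 0 + 1 + 0 + 1 + 0 + 0 + 0 = 2 ≡ 0 (mod 2).
  s_4 = 0 + 0 + 1 + 0 + 0 + 0 + 1 + 0 = 2 ≡ 0 (mod 2).
s = (1, 1, 0, 0)^T — this equals column 12 of H (binary 1100), so error is at position 12.
Correct: flip bit 12 of r = 000111000101100 to get c = 000111000100100.


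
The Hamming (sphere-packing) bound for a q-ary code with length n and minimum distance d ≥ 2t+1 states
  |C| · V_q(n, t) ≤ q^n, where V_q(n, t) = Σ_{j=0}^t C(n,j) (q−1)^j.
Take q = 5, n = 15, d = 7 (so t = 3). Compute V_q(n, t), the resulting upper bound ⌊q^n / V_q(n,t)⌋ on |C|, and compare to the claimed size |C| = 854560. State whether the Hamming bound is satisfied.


V_q(n, t) = 30861, q^n = 30517578125, Hamming bound = 988871, |C| = 854560 ≤ bound (satisfied).

Step 1: Compute V_q(n, t) = Σ_{j=0}^3 C(n, j) (q−1)^j.
  j = 0: C(15,0)·(4)^0 = 1·1 = 1.
  j = 1: C(15,1)·(4)^1 = 15·4 = 60.
  j = 2: C(15,2)·(4)^2 = 105·16 = 1680.
  j = 3: C(15,3)·(4)^3 = 455·64 = 29120.
  V_q(n, t) = 1 + 60 + 1680 + 29120 = 30861.
Step 2: q^n = 5^15 = 30517578125.
Step 3: Hamming bound ⌊q^n / V_q(n,t)⌋ = ⌊30517578125/30861⌋ = 988871.
Step 4: Compare |C| = 854560 to 988871: satisfied.
The claimed |C| lies below the Hamming bound.
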